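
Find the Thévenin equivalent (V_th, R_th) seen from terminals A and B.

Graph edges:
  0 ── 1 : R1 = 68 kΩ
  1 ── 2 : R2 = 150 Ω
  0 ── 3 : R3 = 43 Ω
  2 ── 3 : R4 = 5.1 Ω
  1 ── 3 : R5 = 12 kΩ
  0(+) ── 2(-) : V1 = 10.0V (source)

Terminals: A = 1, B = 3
Step 1 — V_th is the open-circuit voltage V_A - V_B (nothing connected across the terminals).
Nodal analysis, taking node 2 as the 0 V reference.
Source V1 fixes V_0 = 10 V.
KCL at each unknown node (sum of currents leaving = 0; resistances in Ω):
  Node 1: (V_1 - 10)/68000 + (V_1 - 0)/150 + (V_1 - V_3)/12000 = 0
  Node 3: (V_3 - 10)/43 + (V_3 - 0)/5.1 + (V_3 - V_1)/12000 = 0
Collecting terms (coefficients in siemens):
  0.006765·V_1 - 0.00008333·V_3 = 0.0001471
  0.2194·V_3 - 0.00008333·V_1 = 0.2326
Determinant D = (0.006765)(0.2194) - (-0.00008333)(-0.00008333) = 0.001484
V_1 = [(0.0001471)(0.2194) - (-0.00008333)(0.2326)]/D = 0.0348 V
V_3 = [(0.006765)(0.2326) - (0.0001471)(-0.00008333)]/D = 1.06 V
V_th = V_1 - V_3 = 0.0348 - 1.06 = -1.025 V
Step 2 — R_th: zero the source — replace V1 by a short circuit (node 2 merges into node 0) — and find the resistance seen between A (node 1) and B (node 3).
Reduce the network between node 1 (A) and node 3 (B) by series/parallel combination:
  Rp1 = R1 ‖ R2 (parallel, both between nodes 0 and 1) = 1/(1/68000 + 1/150) = 149.7 Ω
  Rp2 = R3 ‖ R4 (parallel, both between nodes 0 and 3) = 1/(1/43 + 1/5.1) = 4.559 Ω
  Rs1 = Rp1 + Rp2 (series, joined only at node 0) = 149.7 + 4.559 = 154.2 Ω
  Rp3 = R5 ‖ Rs1 (parallel, both between nodes 1 and 3) = 1/(1/12000 + 1/154.2) = 152.3 Ω
R_th = 152.3 Ω

Final answer: V_th = -1.025 V, R_th = 152.3 Ω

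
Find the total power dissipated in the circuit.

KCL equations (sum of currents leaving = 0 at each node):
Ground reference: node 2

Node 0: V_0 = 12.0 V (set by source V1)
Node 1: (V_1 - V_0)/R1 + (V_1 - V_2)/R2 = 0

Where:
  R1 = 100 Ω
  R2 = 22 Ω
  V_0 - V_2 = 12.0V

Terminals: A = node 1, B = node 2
Nodal analysis, taking node 2 as the 0 V reference.
Source V1 fixes V_0 = 12 V.
KCL at each unknown node (sum of currents leaving = 0; resistances in Ω):
  Node 1: (V_1 - 12)/100 + (V_1 - 0)/22 = 0
Collecting terms: 0.05545 × V_1 = 0.12  =>  V_1 = 2.164 V
Power in each resistor, P = (ΔV)²/R:
  P_R1 = (12 - 2.164)²/100 = 0.9675 W
  P_R2 = (2.164 - 0)²/22 = 0.2128 W
P_total = P_R1 + P_R2 = 1.18 W

Final answer: 1.18 W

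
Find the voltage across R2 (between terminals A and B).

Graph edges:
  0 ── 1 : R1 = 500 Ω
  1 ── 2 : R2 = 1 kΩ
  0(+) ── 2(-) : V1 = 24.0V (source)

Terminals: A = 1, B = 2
R1 and R2 are in series across V1 (node 0 → node 1 → node 2), and the output A–B is taken across R2, so this is a voltage divider.
Series current: I = V1/(R1 + R2) = 24/(500 + 1000) = 24/1500 = 0.016 A
V_R2 = I × R2 = V1 × R2/(R1 + R2) = 24 × 1000/1500 = 16 V

Final answer: 16 V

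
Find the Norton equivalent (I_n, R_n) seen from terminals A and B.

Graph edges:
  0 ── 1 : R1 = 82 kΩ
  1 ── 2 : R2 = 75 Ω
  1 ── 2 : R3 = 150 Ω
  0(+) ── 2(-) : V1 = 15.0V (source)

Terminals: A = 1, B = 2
Find the Thévenin equivalent first; then I_n = V_th/R_th and R_n = R_th.
Step 1 — V_th is the open-circuit voltage V_A - V_B (nothing connected across the terminals).
Nodal analysis, taking node 2 as the 0 V reference.
Source V1 fixes V_0 = 15 V.
KCL at each unknown node (sum of currents leaving = 0; resistances in Ω):
  Node 1: (V_1 - 15)/82000 + (V_1 - 0)/75 + (V_1 - 0)/150 = 0
Collecting terms: 0.02001 × V_1 = 0.0001829  =>  V_1 = 0.009141 V
V_th = V_1 - V_2 = 0.009141 - 0 = 0.009141 V
Step 2 — R_th: zero the source — replace V1 by a short circuit (node 2 merges into node 0) — and find the resistance seen between A (node 1) and B (node 0).
Reduce the network between node 1 (A) and node 0 (B) by series/parallel combination:
  Rp1 = R1 ‖ R2 ‖ R3 (parallel, all between nodes 0 and 1) = 1/(1/82000 + 1/75 + 1/150) = 49.97 Ω
R_th = 49.97 Ω
I_n = V_th/R_th = 0.009141/49.97 = 0.0001829 A, and R_n = R_th = 49.97 Ω

Final answer: I_n = 0.0001829 A, R_n = 49.97 Ω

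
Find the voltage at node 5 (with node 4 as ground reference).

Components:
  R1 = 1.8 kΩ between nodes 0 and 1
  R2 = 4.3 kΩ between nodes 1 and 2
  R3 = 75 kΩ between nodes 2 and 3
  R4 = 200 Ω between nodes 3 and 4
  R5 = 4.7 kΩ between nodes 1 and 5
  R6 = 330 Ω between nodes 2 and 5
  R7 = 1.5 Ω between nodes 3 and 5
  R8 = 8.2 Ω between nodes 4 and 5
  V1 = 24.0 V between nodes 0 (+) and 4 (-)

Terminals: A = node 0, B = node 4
Nodal analysis, taking node 4 as the 0 V reference.
Source V1 fixes V_0 = 24 V.
KCL at each unknown node (sum of currents leaving = 0; resistances in Ω):
  Node 1: (V_1 - 24)/1800 + (V_1 - V_2)/4300 + (V_1 - V_5)/4700 = 0
  Node 2: (V_2 - V_1)/4300 + (V_2 - V_3)/75000 + (V_2 - V_5)/330 = 0
  Node 3: (V_3 - V_2)/75000 + (V_3 - 0)/200 + (V_3 - V_5)/1.5 = 0
  Node 5: (V_5 - V_1)/4700 + (V_5 - V_2)/330 + (V_5 - V_3)/1.5 + (V_5 - 0)/8.2 = 0
Collecting terms (coefficients in siemens):
  0.001001·V_1 - 0.0002326·V_2 - 0.0002128·V_5 = 0.01333
  0.003276·V_2 - 0.0002326·V_1 - 0.00001333·V_3 - 0.00303·V_5 = 0
  0.6717·V_3 - 0.00001333·V_2 - 0.6667·V_5 = 0
  0.7919·V_5 - 0.0002128·V_1 - 0.00303·V_2 - 0.6667·V_3 = 0
Solving these 4 simultaneous equations (Gaussian elimination) gives:
  V_1 = 13.56 V, V_2 = 1.005 V, V_3 = 0.04536 V, V_5 = 0.04568 V
The requested potential is V_5 = 0.04568 V.

Final answer: V_5 = 0.04568 V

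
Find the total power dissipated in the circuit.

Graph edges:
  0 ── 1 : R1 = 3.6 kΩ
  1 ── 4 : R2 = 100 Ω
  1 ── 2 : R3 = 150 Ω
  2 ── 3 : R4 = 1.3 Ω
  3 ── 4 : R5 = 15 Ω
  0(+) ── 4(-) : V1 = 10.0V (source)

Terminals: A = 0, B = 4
Nodal analysis, taking node 4 as the 0 V reference.
Source V1 fixes V_0 = 10 V.
KCL at each unknown node (sum of currents leaving = 0; resistances in Ω):
  Node 1: (V_1 - 10)/3600 + (V_1 - 0)/100 + (V_1 - V_2)/150 = 0
  Node 2: (V_2 - V_1)/150 + (V_2 - V_3)/1.3 = 0
  Node 3: (V_3 - V_2)/1.3 + (V_3 - 0)/15 = 0
Collecting terms (coefficients in siemens):
  0.01694·V_1 - 0.006667·V_2 = 0.002778
  0.7759·V_2 - 0.006667·V_1 - 0.7692·V_3 = 0
  0.8359·V_3 - 0.7692·V_2 = 0
Solving these 3 simultaneous equations (Gaussian elimination) gives:
  V_1 = 0.1705 V, V_2 = 0.01671 V, V_3 = 0.01538 V
Power in each resistor, P = (ΔV)²/R:
  P_R1 = (10 - 0.1705)²/3600 = 0.02684 W
  P_R2 = (0.1705 - 0)²/100 = 0.0002907 W
  P_R3 = (0.1705 - 0.01671)²/150 = 0.0001577 W
  P_R4 = (0.01671 - 0.01538)²/1.3 = 0.000001367 W
  P_R5 = (0.01538 - 0)²/15 = 0.00001577 W
P_total = P_R1 + P_R2 + P_R3 + P_R4 + P_R5 = 0.0273 W

Final answer: 0.0273 W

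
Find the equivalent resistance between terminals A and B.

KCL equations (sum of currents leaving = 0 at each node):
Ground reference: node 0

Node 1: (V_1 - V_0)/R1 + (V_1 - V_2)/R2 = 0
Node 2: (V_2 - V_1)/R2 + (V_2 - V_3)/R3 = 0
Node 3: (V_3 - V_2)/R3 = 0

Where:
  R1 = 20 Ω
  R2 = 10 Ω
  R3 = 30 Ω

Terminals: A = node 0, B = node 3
Reduce the network between node 0 (A) and node 3 (B) by series/parallel combination:
  Rs1 = R1 + R2 (series, joined only at node 1) = 20 + 10 = 30 Ω
  Rs2 = R3 + Rs1 (series, joined only at node 2) = 30 + 30 = 60 Ω
R_eq = 60 Ω

Final answer: 60 Ω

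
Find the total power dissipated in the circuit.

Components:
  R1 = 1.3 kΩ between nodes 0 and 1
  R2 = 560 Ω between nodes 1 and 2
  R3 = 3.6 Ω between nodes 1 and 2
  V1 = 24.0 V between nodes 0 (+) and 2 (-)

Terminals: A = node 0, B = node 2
Nodal analysis, taking node 2 as the 0 V reference.
Source V1 fixes V_0 = 24 V.
KCL at each unknown node (sum of currents leaving = 0; resistances in Ω):
  Node 1: (V_1 - 24)/1300 + (V_1 - 0)/560 + (V_1 - 0)/3.6 = 0
Collecting terms: 0.2803 × V_1 = 0.01846  =>  V_1 = 0.06586 V
Power in each resistor, P = (ΔV)²/R:
  P_R1 = (24 - 0.06586)²/1300 = 0.4406 W
  P_R2 = (0.06586 - 0)²/560 = 0.000007745 W
  P_R3 = (0.06586 - 0)²/3.6 = 0.001205 W
P_total = P_R1 + P_R2 + P_R3 = 0.4419 W

Final answer: 0.4419 W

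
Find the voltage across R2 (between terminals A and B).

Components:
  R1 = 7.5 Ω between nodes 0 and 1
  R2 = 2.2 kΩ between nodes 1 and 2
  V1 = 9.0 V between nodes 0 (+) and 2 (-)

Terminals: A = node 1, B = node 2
R1 and R2 are in series across V1 (node 0 → node 1 → node 2), and the output A–B is taken across R2, so this is a voltage divider.
Series current: I = V1/(R1 + R2) = 9/(7.5 + 2200) = 9/2208 = 0.004077 A
V_R2 = I × R2 = V1 × R2/(R1 + R2) = 9 × 2200/2208 = 8.969 V

Final answer: 8.969 V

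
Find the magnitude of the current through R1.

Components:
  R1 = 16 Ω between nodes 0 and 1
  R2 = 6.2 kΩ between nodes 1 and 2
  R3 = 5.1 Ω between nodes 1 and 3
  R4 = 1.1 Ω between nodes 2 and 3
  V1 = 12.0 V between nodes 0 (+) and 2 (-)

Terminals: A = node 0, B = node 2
Nodal analysis, taking node 2 as the 0 V reference.
Source V1 fixes V_0 = 12 V.
KCL at each unknown node (sum of currents leaving = 0; resistances in Ω):
  Node 1: (V_1 - 12)/16 + (V_1 - 0)/6200 + (V_1 - V_3)/5.1 = 0
  Node 3: (V_3 - V_1)/5.1 + (V_3 - 0)/1.1 = 0
Collecting terms (coefficients in siemens):
  0.2587·V_1 - 0.1961·V_3 = 0.75
  1.105·V_3 - 0.1961·V_1 = 0
Determinant D = (0.2587)(1.105) - (-0.1961)(-0.1961) = 0.2475
V_1 = [(0.75)(1.105) - (-0.1961)(0)]/D = 3.349 V
V_3 = [(0.2587)(0) - (0.75)(-0.1961)]/D = 0.5942 V
I_R1 = (V_0 - V_1)/R1 = (12 - 3.349)/16 = 0.5407 A
|I_R1| = 0.5407 A

Final answer: |I_R1| = 0.5407 A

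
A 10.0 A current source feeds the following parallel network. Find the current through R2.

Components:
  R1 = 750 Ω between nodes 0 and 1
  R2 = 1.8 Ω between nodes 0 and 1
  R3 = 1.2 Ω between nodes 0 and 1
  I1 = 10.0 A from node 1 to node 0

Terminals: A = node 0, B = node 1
All resistors sit directly between nodes 0 and 1, so they are in parallel and share one voltage V; the full source current 10 A splits among them.
1/R_par = 1/750 + 1/1.8 + 1/1.2 = 1.39 S  =>  R_par = 0.7193 Ω
V = I × R_par = 10 × 0.7193 = 7.193 V
I_R2 = V/R2 = 7.193/1.8 = 3.996 A

Final answer: 3.996 A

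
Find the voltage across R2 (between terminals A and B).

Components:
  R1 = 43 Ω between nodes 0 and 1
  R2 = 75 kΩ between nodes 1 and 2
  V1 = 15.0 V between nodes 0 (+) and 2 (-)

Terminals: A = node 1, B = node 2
R1 and R2 are in series across V1 (node 0 → node 1 → node 2), and the output A–B is taken across R2, so this is a voltage divider.
Series current: I = V1/(R1 + R2) = 15/(43 + 75000) = 15/75040 = 0.0001999 A
V_R2 = I × R2 = V1 × R2/(R1 + R2) = 15 × 75000/75040 = 14.99 V

Final answer: 14.99 V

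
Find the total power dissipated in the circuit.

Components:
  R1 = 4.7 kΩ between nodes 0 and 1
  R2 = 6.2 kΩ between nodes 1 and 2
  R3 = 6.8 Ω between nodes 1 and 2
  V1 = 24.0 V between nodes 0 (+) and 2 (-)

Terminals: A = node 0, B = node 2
Nodal analysis, taking node 2 as the 0 V reference.
Source V1 fixes V_0 = 24 V.
KCL at each unknown node (sum of currents leaving = 0; resistances in Ω):
  Node 1: (V_1 - 24)/4700 + (V_1 - 0)/6200 + (V_1 - 0)/6.8 = 0
Collecting terms: 0.1474 × V_1 = 0.005106  =>  V_1 = 0.03464 V
Power in each resistor, P = (ΔV)²/R:
  P_R1 = (24 - 0.03464)²/4700 = 0.1222 W
  P_R2 = (0.03464 - 0)²/6200 = 0.0000001935 W
  P_R3 = (0.03464 - 0)²/6.8 = 0.0001764 W
P_total = P_R1 + P_R2 + P_R3 = 0.1224 W

Final answer: 0.1224 W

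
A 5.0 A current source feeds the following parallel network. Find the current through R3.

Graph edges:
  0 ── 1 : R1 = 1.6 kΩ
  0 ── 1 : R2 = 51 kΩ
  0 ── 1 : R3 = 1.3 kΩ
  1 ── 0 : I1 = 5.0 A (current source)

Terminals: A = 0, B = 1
All resistors sit directly between nodes 0 and 1, so they are in parallel and share one voltage V; the full source current 5 A splits among them.
1/R_par = 1/1600 + 1/51000 + 1/1300 = 0.001414 S  =>  R_par = 707.3 Ω
V = I × R_par = 5 × 707.3 = 3536 V
I_R3 = V/R3 = 3536/1300 = 2.72 A

Final answer: 2.72 A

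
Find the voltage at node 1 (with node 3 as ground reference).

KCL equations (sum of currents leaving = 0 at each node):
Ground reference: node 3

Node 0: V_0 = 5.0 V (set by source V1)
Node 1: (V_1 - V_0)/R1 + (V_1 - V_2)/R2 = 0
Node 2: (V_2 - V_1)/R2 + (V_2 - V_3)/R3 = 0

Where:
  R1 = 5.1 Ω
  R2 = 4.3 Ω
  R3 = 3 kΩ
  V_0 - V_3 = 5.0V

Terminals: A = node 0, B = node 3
Nodal analysis, taking node 3 as the 0 V reference.
Source V1 fixes V_0 = 5 V.
KCL at each unknown node (sum of currents leaving = 0; resistances in Ω):
  Node 1: (V_1 - 5)/5.1 + (V_1 - V_2)/4.3 = 0
  Node 2: (V_2 - V_1)/4.3 + (V_2 - 0)/3000 = 0
Collecting terms (coefficients in siemens):
  0.4286·V_1 - 0.2326·V_2 = 0.9804
  0.2329·V_2 - 0.2326·V_1 = 0
Determinant D = (0.4286)(0.2329) - (-0.2326)(-0.2326) = 0.04574
V_1 = [(0.9804)(0.2329) - (-0.2326)(0)]/D = 4.992 V
V_2 = [(0.4286)(0) - (0.9804)(-0.2326)]/D = 4.984 V
The requested potential is V_1 = 4.992 V.

Final answer: V_1 = 4.992 V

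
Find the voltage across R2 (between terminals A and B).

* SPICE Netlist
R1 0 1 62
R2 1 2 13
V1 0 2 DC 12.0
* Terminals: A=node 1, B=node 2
R1 and R2 are in series across V1 (node 0 → node 1 → node 2), and the output A–B is taken across R2, so this is a voltage divider.
Series current: I = V1/(R1 + R2) = 12/(62 + 13) = 12/75 = 0.16 A
V_R2 = I × R2 = V1 × R2/(R1 + R2) = 12 × 13/75 = 2.08 V

Final answer: 2.08 V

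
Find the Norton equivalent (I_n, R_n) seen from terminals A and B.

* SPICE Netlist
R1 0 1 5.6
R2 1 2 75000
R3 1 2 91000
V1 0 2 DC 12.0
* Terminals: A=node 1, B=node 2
Find the Thévenin equivalent first; then I_n = V_th/R_th and R_n = R_th.
Step 1 — V_th is the open-circuit voltage V_A - V_B (nothing connected across the terminals).
Nodal analysis, taking node 2 as the 0 V reference.
Source V1 fixes V_0 = 12 V.
KCL at each unknown node (sum of currents leaving = 0; resistances in Ω):
  Node 1: (V_1 - 12)/5.6 + (V_1 - 0)/75000 + (V_1 - 0)/91000 = 0
Collecting terms: 0.1786 × V_1 = 2.143  =>  V_1 = 12 V
V_th = V_1 - V_2 = 12 - 0 = 12 V
Step 2 — R_th: zero the source — replace V1 by a short circuit (node 2 merges into node 0) — and find the resistance seen between A (node 1) and B (node 0).
Reduce the network between node 1 (A) and node 0 (B) by series/parallel combination:
  Rp1 = R1 ‖ R2 ‖ R3 (parallel, all between nodes 0 and 1) = 1/(1/5.6 + 1/75000 + 1/91000) = 5.599 Ω
R_th = 5.599 Ω
I_n = V_th/R_th = 12/5.599 = 2.143 A, and R_n = R_th = 5.599 Ω

Final answer: I_n = 2.143 A, R_n = 5.599 Ω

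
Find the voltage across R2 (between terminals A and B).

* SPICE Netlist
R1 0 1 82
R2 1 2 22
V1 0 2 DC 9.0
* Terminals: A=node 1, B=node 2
R1 and R2 are in series across V1 (node 0 → node 1 → node 2), and the output A–B is taken across R2, so this is a voltage divider.
Series current: I = V1/(R1 + R2) = 9/(82 + 22) = 9/104 = 0.08654 A
V_R2 = I × R2 = V1 × R2/(R1 + R2) = 9 × 22/104 = 1.904 V

Final answer: 1.904 V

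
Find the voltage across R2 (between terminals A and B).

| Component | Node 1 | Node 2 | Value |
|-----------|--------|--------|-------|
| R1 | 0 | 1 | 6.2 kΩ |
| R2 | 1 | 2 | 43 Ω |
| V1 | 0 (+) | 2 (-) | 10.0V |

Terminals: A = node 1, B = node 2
R1 and R2 are in series across V1 (node 0 → node 1 → node 2), and the output A–B is taken across R2, so this is a voltage divider.
Series current: I = V1/(R1 + R2) = 10/(6200 + 43) = 10/6243 = 0.001602 A
V_R2 = I × R2 = V1 × R2/(R1 + R2) = 10 × 43/6243 = 0.06888 V

Final answer: 0.06888 V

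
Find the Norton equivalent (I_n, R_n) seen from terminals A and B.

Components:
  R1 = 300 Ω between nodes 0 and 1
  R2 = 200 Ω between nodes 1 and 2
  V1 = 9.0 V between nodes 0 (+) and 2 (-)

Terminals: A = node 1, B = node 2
Find the Thévenin equivalent first; then I_n = V_th/R_th and R_n = R_th.
Step 1 — V_th is the open-circuit voltage V_A - V_B (nothing connected across the terminals).
Nodal analysis, taking node 2 as the 0 V reference.
Source V1 fixes V_0 = 9 V.
KCL at each unknown node (sum of currents leaving = 0; resistances in Ω):
  Node 1: (V_1 - 9)/300 + (V_1 - 0)/200 = 0
Collecting terms: 0.008333 × V_1 = 0.03  =>  V_1 = 3.6 V
V_th = V_1 - V_2 = 3.6 - 0 = 3.6 V
Step 2 — R_th: zero the source — replace V1 by a short circuit (node 2 merges into node 0) — and find the resistance seen between A (node 1) and B (node 0).
Reduce the network between node 1 (A) and node 0 (B) by series/parallel combination:
  Rp1 = R1 ‖ R2 (parallel, both between nodes 0 and 1) = 1/(1/300 + 1/200) = 120 Ω
R_th = 120 Ω
I_n = V_th/R_th = 3.6/120 = 0.03 A, and R_n = R_th = 120 Ω

Final answer: I_n = 0.03 A, R_n = 120 Ω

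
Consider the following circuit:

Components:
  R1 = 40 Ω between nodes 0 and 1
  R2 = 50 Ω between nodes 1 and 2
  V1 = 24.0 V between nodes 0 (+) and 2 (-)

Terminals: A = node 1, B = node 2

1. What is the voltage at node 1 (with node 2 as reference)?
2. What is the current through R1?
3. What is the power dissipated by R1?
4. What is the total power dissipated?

Nodal analysis, taking node 2 as the 0 V reference.
Source V1 fixes V_0 = 24 V.
KCL at each unknown node (sum of currents leaving = 0; resistances in Ω):
  Node 1: (V_1 - 24)/40 + (V_1 - 0)/50 = 0
Collecting terms: 0.045 × V_1 = 0.6  =>  V_1 = 13.33 V
Part 1:
  Read off the nodal solution: V_1 = 13.33 V
Part 2:
  I_R1 = (V_0 - V_1)/R1 = (24 - 13.33)/40 = 0.2667 A
  Magnitude: I_R1 = 0.2667 A
Part 3:
  I_R1 = (V_0 - V_1)/R1 = (24 - 13.33)/40 = 0.2667 A
  P_R1 = I_R1² × R1 = (0.2667)² × 40 = 2.844 W
Part 4:
  Power in each resistor, P = (ΔV)²/R:
    P_R1 = (24 - 13.33)²/40 = 2.844 W
    P_R2 = (13.33 - 0)²/50 = 3.556 W
  P_total = P_R1 + P_R2 = 6.4 W

Final answers:
1. V_1 = 13.33 V
2. I_R1 = 0.2667 A
3. P_R1 = 2.844 W
4. P_total = 6.4 W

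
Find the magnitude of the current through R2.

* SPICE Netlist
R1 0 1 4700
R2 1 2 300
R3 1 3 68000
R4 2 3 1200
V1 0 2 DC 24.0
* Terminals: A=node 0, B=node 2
Nodal analysis, taking node 2 as the 0 V reference.
Source V1 fixes V_0 = 24 V.
KCL at each unknown node (sum of currents leaving = 0; resistances in Ω):
  Node 1: (V_1 - 24)/4700 + (V_1 - 0)/300 + (V_1 - V_3)/68000 = 0
  Node 3: (V_3 - V_1)/68000 + (V_3 - 0)/1200 = 0
Collecting terms (coefficients in siemens):
  0.003561·V_1 - 0.00001471·V_3 = 0.005106
  0.000848·V_3 - 0.00001471·V_1 = 0
Determinant D = (0.003561)(0.000848) - (-0.00001471)(-0.00001471) = 0.000003019
V_1 = [(0.005106)(0.000848) - (-0.00001471)(0)]/D = 1.434 V
V_3 = [(0.003561)(0) - (0.005106)(-0.00001471)]/D = 0.02487 V
I_R2 = (V_1 - V_2)/R2 = (1.434 - 0)/300 = 0.004781 A
|I_R2| = 0.004781 A

Final answer: |I_R2| = 0.004781 A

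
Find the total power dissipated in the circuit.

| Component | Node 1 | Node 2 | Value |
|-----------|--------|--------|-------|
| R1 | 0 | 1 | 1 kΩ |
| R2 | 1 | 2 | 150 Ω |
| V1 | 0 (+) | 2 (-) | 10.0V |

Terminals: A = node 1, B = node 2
Nodal analysis, taking node 2 as the 0 V reference.
Source V1 fixes V_0 = 10 V.
KCL at each unknown node (sum of currents leaving = 0; resistances in Ω):
  Node 1: (V_1 - 10)/1000 + (V_1 - 0)/150 = 0
Collecting terms: 0.007667 × V_1 = 0.01  =>  V_1 = 1.304 V
Power in each resistor, P = (ΔV)²/R:
  P_R1 = (10 - 1.304)²/1000 = 0.07561 W
  P_R2 = (1.304 - 0)²/150 = 0.01134 W
P_total = P_R1 + P_R2 = 0.08696 W

Final answer: 0.08696 W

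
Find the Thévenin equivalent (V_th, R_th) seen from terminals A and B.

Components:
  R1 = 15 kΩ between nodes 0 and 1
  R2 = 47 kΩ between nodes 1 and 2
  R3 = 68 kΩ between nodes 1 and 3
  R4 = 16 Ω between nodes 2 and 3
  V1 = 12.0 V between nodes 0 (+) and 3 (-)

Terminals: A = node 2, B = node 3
Step 1 — V_th is the open-circuit voltage V_A - V_B (nothing connected across the terminals).
Nodal analysis, taking node 3 as the 0 V reference.
Source V1 fixes V_0 = 12 V.
KCL at each unknown node (sum of currents leaving = 0; resistances in Ω):
  Node 1: (V_1 - 12)/15000 + (V_1 - V_2)/47000 + (V_1 - 0)/68000 = 0
  Node 2: (V_2 - V_1)/47000 + (V_2 - 0)/16 = 0
Collecting terms (coefficients in siemens):
  0.0001026·V_1 - 0.00002128·V_2 = 0.0008
  0.06252·V_2 - 0.00002128·V_1 = 0
Determinant D = (0.0001026)(0.06252) - (-0.00002128)(-0.00002128) = 0.000006417
V_1 = [(0.0008)(0.06252) - (-0.00002128)(0)]/D = 7.794 V
V_2 = [(0.0001026)(0) - (0.0008)(-0.00002128)]/D = 0.002652 V
V_th = V_2 - V_3 = 0.002652 - 0 = 0.002652 V
Step 2 — R_th: zero the source — replace V1 by a short circuit (node 3 merges into node 0) — and find the resistance seen between A (node 2) and B (node 0).
Reduce the network between node 2 (A) and node 0 (B) by series/parallel combination:
  Rp1 = R1 ‖ R3 (parallel, both between nodes 0 and 1) = 1/(1/15000 + 1/68000) = 12290 Ω
  Rs1 = R2 + Rp1 (series, joined only at node 1) = 47000 + 12290 = 59290 Ω
  Rp2 = R4 ‖ Rs1 (parallel, both between nodes 0 and 2) = 1/(1/16 + 1/59290) = 16 Ω
R_th = 16 Ω

Final answer: V_th = 0.002652 V, R_th = 16 Ω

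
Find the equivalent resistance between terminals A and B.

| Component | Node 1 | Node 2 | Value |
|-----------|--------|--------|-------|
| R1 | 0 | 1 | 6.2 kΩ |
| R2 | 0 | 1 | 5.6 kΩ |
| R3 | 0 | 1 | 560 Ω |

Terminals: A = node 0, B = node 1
Reduce the network between node 0 (A) and node 1 (B) by series/parallel combination:
  Rp1 = R1 ‖ R2 ‖ R3 (parallel, all between nodes 0 and 1) = 1/(1/6200 + 1/5600 + 1/560) = 470.5 Ω
R_eq = 470.5 Ω

Final answer: 470.5 Ω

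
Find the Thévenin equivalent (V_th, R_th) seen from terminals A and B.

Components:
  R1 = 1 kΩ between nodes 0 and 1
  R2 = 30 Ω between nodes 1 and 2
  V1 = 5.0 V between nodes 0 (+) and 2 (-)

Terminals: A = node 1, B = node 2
Step 1 — V_th is the open-circuit voltage V_A - V_B (nothing connected across the terminals).
Nodal analysis, taking node 2 as the 0 V reference.
Source V1 fixes V_0 = 5 V.
KCL at each unknown node (sum of currents leaving = 0; resistances in Ω):
  Node 1: (V_1 - 5)/1000 + (V_1 - 0)/30 = 0
Collecting terms: 0.03433 × V_1 = 0.005  =>  V_1 = 0.1456 V
V_th = V_1 - V_2 = 0.1456 - 0 = 0.1456 V
Step 2 — R_th: zero the source — replace V1 by a short circuit (node 2 merges into node 0) — and find the resistance seen between A (node 1) and B (node 0).
Reduce the network between node 1 (A) and node 0 (B) by series/parallel combination:
  Rp1 = R1 ‖ R2 (parallel, both between nodes 0 and 1) = 1/(1/1000 + 1/30) = 29.13 Ω
R_th = 29.13 Ω

Final answer: V_th = 0.1456 V, R_th = 29.13 Ω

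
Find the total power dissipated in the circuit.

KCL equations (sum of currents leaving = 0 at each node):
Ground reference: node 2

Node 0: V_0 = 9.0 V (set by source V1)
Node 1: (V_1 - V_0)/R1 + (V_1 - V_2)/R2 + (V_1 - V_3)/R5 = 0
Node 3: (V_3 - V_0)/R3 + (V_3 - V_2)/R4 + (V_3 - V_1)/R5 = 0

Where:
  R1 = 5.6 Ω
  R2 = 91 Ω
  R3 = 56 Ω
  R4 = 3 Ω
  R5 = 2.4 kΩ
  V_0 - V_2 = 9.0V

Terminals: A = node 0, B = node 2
Nodal analysis, taking node 2 as the 0 V reference.
Source V1 fixes V_0 = 9 V.
KCL at each unknown node (sum of currents leaving = 0; resistances in Ω):
  Node 1: (V_1 - 9)/5.6 + (V_1 - 0)/91 + (V_1 - V_3)/2400 = 0
  Node 3: (V_3 - 9)/56 + (V_3 - 0)/3 + (V_3 - V_1)/2400 = 0
Collecting terms (coefficients in siemens):
  0.19·V_1 - 0.0004167·V_3 = 1.607
  0.3516·V_3 - 0.0004167·V_1 = 0.1607
Determinant D = (0.19)(0.3516) - (-0.0004167)(-0.0004167) = 0.0668
V_1 = [(1.607)(0.3516) - (-0.0004167)(0.1607)]/D = 8.461 V
V_3 = [(0.19)(0.1607) - (1.607)(-0.0004167)]/D = 0.4671 V
Power in each resistor, P = (ΔV)²/R:
  P_R1 = (9 - 8.461)²/5.6 = 0.05194 W
  P_R2 = (8.461 - 0)²/91 = 0.7866 W
  P_R3 = (9 - 0.4671)²/56 = 1.3 W
  P_R4 = (0 - 0.4671)²/3 = 0.07273 W
  P_R5 = (8.461 - 0.4671)²/2400 = 0.02662 W
P_total = P_R1 + P_R2 + P_R3 + P_R4 + P_R5 = 2.238 W

Final answer: 2.238 W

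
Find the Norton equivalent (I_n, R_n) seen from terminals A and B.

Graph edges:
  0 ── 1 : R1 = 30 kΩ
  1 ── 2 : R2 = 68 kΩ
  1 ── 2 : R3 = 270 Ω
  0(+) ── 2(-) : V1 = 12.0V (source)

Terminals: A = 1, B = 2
Find the Thévenin equivalent first; then I_n = V_th/R_th and R_n = R_th.
Step 1 — V_th is the open-circuit voltage V_A - V_B (nothing connected across the terminals).
Nodal analysis, taking node 2 as the 0 V reference.
Source V1 fixes V_0 = 12 V.
KCL at each unknown node (sum of currents leaving = 0; resistances in Ω):
  Node 1: (V_1 - 12)/30000 + (V_1 - 0)/68000 + (V_1 - 0)/270 = 0
Collecting terms: 0.003752 × V_1 = 0.0004  =>  V_1 = 0.1066 V
V_th = V_1 - V_2 = 0.1066 - 0 = 0.1066 V
Step 2 — R_th: zero the source — replace V1 by a short circuit (node 2 merges into node 0) — and find the resistance seen between A (node 1) and B (node 0).
Reduce the network between node 1 (A) and node 0 (B) by series/parallel combination:
  Rp1 = R1 ‖ R2 ‖ R3 (parallel, all between nodes 0 and 1) = 1/(1/30000 + 1/68000 + 1/270) = 266.5 Ω
R_th = 266.5 Ω
I_n = V_th/R_th = 0.1066/266.5 = 0.0004 A, and R_n = R_th = 266.5 Ω

Final answer: I_n = 0.0004 A, R_n = 266.5 Ω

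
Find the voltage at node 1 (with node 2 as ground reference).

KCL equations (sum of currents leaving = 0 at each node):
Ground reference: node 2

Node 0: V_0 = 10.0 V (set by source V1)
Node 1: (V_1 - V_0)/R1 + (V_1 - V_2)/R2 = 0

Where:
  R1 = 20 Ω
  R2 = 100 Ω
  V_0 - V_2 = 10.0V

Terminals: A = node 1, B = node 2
Nodal analysis, taking node 2 as the 0 V reference.
Source V1 fixes V_0 = 10 V.
KCL at each unknown node (sum of currents leaving = 0; resistances in Ω):
  Node 1: (V_1 - 10)/20 + (V_1 - 0)/100 = 0
Collecting terms: 0.06 × V_1 = 0.5  =>  V_1 = 8.333 V
The requested potential is V_1 = 8.333 V.

Final answer: V_1 = 8.333 V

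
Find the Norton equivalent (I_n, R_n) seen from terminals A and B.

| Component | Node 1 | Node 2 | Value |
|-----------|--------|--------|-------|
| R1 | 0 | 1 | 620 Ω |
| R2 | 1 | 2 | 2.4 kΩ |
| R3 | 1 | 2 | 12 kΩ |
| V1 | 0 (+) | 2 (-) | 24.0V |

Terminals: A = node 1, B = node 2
Find the Thévenin equivalent first; then I_n = V_th/R_th and R_n = R_th.
Step 1 — V_th is the open-circuit voltage V_A - V_B (nothing connected across the terminals).
Nodal analysis, taking node 2 as the 0 V reference.
Source V1 fixes V_0 = 24 V.
KCL at each unknown node (sum of currents leaving = 0; resistances in Ω):
  Node 1: (V_1 - 24)/620 + (V_1 - 0)/2400 + (V_1 - 0)/12000 = 0
Collecting terms: 0.002113 × V_1 = 0.03871  =>  V_1 = 18.32 V
V_th = V_1 - V_2 = 18.32 - 0 = 18.32 V
Step 2 — R_th: zero the source — replace V1 by a short circuit (node 2 merges into node 0) — and find the resistance seen between A (node 1) and B (node 0).
Reduce the network between node 1 (A) and node 0 (B) by series/parallel combination:
  Rp1 = R1 ‖ R2 ‖ R3 (parallel, all between nodes 0 and 1) = 1/(1/620 + 1/2400 + 1/12000) = 473.3 Ω
R_th = 473.3 Ω
I_n = V_th/R_th = 18.32/473.3 = 0.03871 A, and R_n = R_th = 473.3 Ω

Final answer: I_n = 0.03871 A, R_n = 473.3 Ω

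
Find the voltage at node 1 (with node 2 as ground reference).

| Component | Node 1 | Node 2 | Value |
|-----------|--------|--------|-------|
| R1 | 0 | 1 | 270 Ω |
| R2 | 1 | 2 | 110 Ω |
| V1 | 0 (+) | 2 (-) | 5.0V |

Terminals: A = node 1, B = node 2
Nodal analysis, taking node 2 as the 0 V reference.
Source V1 fixes V_0 = 5 V.
KCL at each unknown node (sum of currents leaving = 0; resistances in Ω):
  Node 1: (V_1 - 5)/270 + (V_1 - 0)/110 = 0
Collecting terms: 0.01279 × V_1 = 0.01852  =>  V_1 = 1.447 V
The requested potential is V_1 = 1.447 V.

Final answer: V_1 = 1.447 V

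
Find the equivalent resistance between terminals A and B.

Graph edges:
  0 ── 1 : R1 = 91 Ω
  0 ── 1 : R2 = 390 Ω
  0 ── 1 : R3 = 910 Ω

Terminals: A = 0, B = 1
Reduce the network between node 0 (A) and node 1 (B) by series/parallel combination:
  Rp1 = R1 ‖ R2 ‖ R3 (parallel, all between nodes 0 and 1) = 1/(1/91 + 1/390 + 1/910) = 68.25 Ω
R_eq = 68.25 Ω

Final answer: 68.25 Ω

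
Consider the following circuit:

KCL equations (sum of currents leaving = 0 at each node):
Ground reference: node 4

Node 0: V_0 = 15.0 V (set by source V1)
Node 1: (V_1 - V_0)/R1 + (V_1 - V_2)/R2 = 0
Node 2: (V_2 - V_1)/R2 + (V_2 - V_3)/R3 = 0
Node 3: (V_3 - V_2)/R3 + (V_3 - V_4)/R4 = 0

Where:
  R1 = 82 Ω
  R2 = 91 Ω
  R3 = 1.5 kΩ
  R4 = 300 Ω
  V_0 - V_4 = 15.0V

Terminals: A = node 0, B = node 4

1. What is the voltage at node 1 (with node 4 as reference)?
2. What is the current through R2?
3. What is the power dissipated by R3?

Nodal analysis, taking node 4 as the 0 V reference.
Source V1 fixes V_0 = 15 V.
KCL at each unknown node (sum of currents leaving = 0; resistances in Ω):
  Node 1: (V_1 - 15)/82 + (V_1 - V_2)/91 = 0
  Node 2: (V_2 - V_1)/91 + (V_2 - V_3)/1500 = 0
  Node 3: (V_3 - V_2)/1500 + (V_3 - 0)/300 = 0
Collecting terms (coefficients in siemens):
  0.02318·V_1 - 0.01099·V_2 = 0.1829
  0.01166·V_2 - 0.01099·V_1 - 0.0006667·V_3 = 0
  0.004·V_3 - 0.0006667·V_2 = 0
Solving these 3 simultaneous equations (Gaussian elimination) gives:
  V_1 = 14.38 V, V_2 = 13.68 V, V_3 = 2.281 V
Part 1:
  Read off the nodal solution: V_1 = 14.38 V
Part 2:
  I_R2 = (V_1 - V_2)/R2 = (14.38 - 13.68)/91 = 0.007603 A
  Magnitude: I_R2 = 0.007603 A
Part 3:
  I_R3 = (V_2 - V_3)/R3 = (13.68 - 2.281)/1500 = 0.007603 A
  P_R3 = I_R3² × R3 = (0.007603)² × 1500 = 0.0867 W

Final answers:
1. V_1 = 14.38 V
2. I_R2 = 0.007603 A
3. P_R3 = 0.0867 W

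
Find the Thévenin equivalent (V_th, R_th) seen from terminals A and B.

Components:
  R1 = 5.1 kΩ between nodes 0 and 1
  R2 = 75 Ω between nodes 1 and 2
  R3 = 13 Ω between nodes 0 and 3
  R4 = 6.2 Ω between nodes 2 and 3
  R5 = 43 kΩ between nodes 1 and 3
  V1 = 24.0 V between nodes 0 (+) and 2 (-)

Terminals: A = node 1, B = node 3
Step 1 — V_th is the open-circuit voltage V_A - V_B (nothing connected across the terminals).
Nodal analysis, taking node 2 as the 0 V reference.
Source V1 fixes V_0 = 24 V.
KCL at each unknown node (sum of currents leaving = 0; resistances in Ω):
  Node 1: (V_1 - 24)/5100 + (V_1 - 0)/75 + (V_1 - V_3)/43000 = 0
  Node 3: (V_3 - 24)/13 + (V_3 - 0)/6.2 + (V_3 - V_1)/43000 = 0
Collecting terms (coefficients in siemens):
  0.01355·V_1 - 0.00002326·V_3 = 0.004706
  0.2382·V_3 - 0.00002326·V_1 = 1.846
Determinant D = (0.01355)(0.2382) - (-0.00002326)(-0.00002326) = 0.003229
V_1 = [(0.004706)(0.2382) - (-0.00002326)(1.846)]/D = 0.3605 V
V_3 = [(0.01355)(1.846) - (0.004706)(-0.00002326)]/D = 7.749 V
V_th = V_1 - V_3 = 0.3605 - 7.749 = -7.389 V
Step 2 — R_th: zero the source — replace V1 by a short circuit (node 2 merges into node 0) — and find the resistance seen between A (node 1) and B (node 3).
Reduce the network between node 1 (A) and node 3 (B) by series/parallel combination:
  Rp1 = R1 ‖ R2 (parallel, both between nodes 0 and 1) = 1/(1/5100 + 1/75) = 73.91 Ω
  Rp2 = R3 ‖ R4 (parallel, both between nodes 0 and 3) = 1/(1/13 + 1/6.2) = 4.198 Ω
  Rs1 = Rp1 + Rp2 (series, joined only at node 0) = 73.91 + 4.198 = 78.11 Ω
  Rp3 = R5 ‖ Rs1 (parallel, both between nodes 1 and 3) = 1/(1/43000 + 1/78.11) = 77.97 Ω
R_th = 77.97 Ω

Final answer: V_th = -7.389 V, R_th = 77.97 Ω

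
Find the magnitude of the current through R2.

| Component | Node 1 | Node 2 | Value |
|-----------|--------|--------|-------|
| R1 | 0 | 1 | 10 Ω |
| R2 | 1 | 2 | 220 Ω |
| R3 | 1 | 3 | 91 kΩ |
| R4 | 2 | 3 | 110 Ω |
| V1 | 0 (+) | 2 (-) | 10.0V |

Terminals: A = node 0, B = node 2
Nodal analysis, taking node 2 as the 0 V reference.
Source V1 fixes V_0 = 10 V.
KCL at each unknown node (sum of currents leaving = 0; resistances in Ω):
  Node 1: (V_1 - 10)/10 + (V_1 - 0)/220 + (V_1 - V_3)/91000 = 0
  Node 3: (V_3 - V_1)/91000 + (V_3 - 0)/110 = 0
Collecting terms (coefficients in siemens):
  0.1046·V_1 - 0.00001099·V_3 = 1
  0.009102·V_3 - 0.00001099·V_1 = 0
Determinant D = (0.1046)(0.009102) - (-0.00001099)(-0.00001099) = 0.0009517
V_1 = [(1)(0.009102) - (-0.00001099)(0)]/D = 9.564 V
V_3 = [(0.1046)(0) - (1)(-0.00001099)]/D = 0.01155 V
I_R2 = (V_1 - V_2)/R2 = (9.564 - 0)/220 = 0.04347 A
|I_R2| = 0.04347 A

Final answer: |I_R2| = 0.04347 A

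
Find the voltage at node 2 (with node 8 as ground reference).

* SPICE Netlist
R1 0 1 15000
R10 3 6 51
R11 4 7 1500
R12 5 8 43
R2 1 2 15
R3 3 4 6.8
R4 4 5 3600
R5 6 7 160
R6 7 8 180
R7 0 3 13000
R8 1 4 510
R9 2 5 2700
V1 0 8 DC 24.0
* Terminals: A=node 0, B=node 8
Nodal analysis, taking node 8 as the 0 V reference.
Source V1 fixes V_0 = 24 V.
KCL at each unknown node (sum of currents leaving = 0; resistances in Ω):
  Node 1: (V_1 - 24)/15000 + (V_1 - V_2)/15 + (V_1 - V_4)/510 = 0
  Node 2: (V_2 - V_1)/15 + (V_2 - V_5)/2700 = 0
  Node 3: (V_3 - V_4)/6.8 + (V_3 - 24)/13000 + (V_3 - V_6)/51 = 0
  Node 4: (V_4 - V_3)/6.8 + (V_4 - V_5)/3600 + (V_4 - V_1)/510 + (V_4 - V_7)/1500 = 0
  Node 5: (V_5 - V_4)/3600 + (V_5 - V_2)/2700 + (V_5 - 0)/43 = 0
  Node 6: (V_6 - V_7)/160 + (V_6 - V_3)/51 = 0
  Node 7: (V_7 - V_6)/160 + (V_7 - 0)/180 + (V_7 - V_4)/1500 = 0
Collecting terms (coefficients in siemens):
  0.06869·V_1 - 0.06667·V_2 - 0.001961·V_4 = 0.0016
  0.06704·V_2 - 0.06667·V_1 - 0.0003704·V_5 = 0
  0.1667·V_3 - 0.1471·V_4 - 0.01961·V_6 = 0.001846
  0.15·V_4 - 0.001961·V_1 - 0.1471·V_3 - 0.0002778·V_5 - 0.0006667·V_7 = 0
  0.0239·V_5 - 0.0003704·V_2 - 0.0002778·V_4 = 0
  0.02586·V_6 - 0.01961·V_3 - 0.00625·V_7 = 0
  0.01247·V_7 - 0.0006667·V_4 - 0.00625·V_6 = 0
Solving these 7 simultaneous equations (Gaussian elimination) gives:
  V_1 = 1.428 V, V_2 = 1.42 V, V_3 = 0.9192 V, V_4 = 0.9221 V
  V_5 = 0.03272 V, V_6 = 0.8066 V, V_7 = 0.4535 V
The requested potential is V_2 = 1.42 V.

Final answer: V_2 = 1.42 V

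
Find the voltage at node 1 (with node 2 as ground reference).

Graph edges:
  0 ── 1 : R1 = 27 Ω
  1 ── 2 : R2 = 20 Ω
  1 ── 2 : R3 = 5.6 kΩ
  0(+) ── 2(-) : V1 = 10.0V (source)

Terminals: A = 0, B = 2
Nodal analysis, taking node 2 as the 0 V reference.
Source V1 fixes V_0 = 10 V.
KCL at each unknown node (sum of currents leaving = 0; resistances in Ω):
  Node 1: (V_1 - 10)/27 + (V_1 - 0)/20 + (V_1 - 0)/5600 = 0
Collecting terms: 0.08722 × V_1 = 0.3704  =>  V_1 = 4.247 V
The requested potential is V_1 = 4.247 V.

Final answer: V_1 = 4.247 V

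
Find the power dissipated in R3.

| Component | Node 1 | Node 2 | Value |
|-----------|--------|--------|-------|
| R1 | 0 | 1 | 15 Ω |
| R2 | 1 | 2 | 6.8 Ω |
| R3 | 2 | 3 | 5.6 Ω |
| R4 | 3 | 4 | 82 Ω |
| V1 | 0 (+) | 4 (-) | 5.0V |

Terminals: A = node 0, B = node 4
Nodal analysis, taking node 4 as the 0 V reference.
Source V1 fixes V_0 = 5 V.
KCL at each unknown node (sum of currents leaving = 0; resistances in Ω):
  Node 1: (V_1 - 5)/15 + (V_1 - V_2)/6.8 = 0
  Node 2: (V_2 - V_1)/6.8 + (V_2 - V_3)/5.6 = 0
  Node 3: (V_3 - V_2)/5.6 + (V_3 - 0)/82 = 0
Collecting terms (coefficients in siemens):
  0.2137·V_1 - 0.1471·V_2 = 0.3333
  0.3256·V_2 - 0.1471·V_1 - 0.1786·V_3 = 0
  0.1908·V_3 - 0.1786·V_2 = 0
Solving these 3 simultaneous equations (Gaussian elimination) gives:
  V_1 = 4.314 V, V_2 = 4.004 V, V_3 = 3.748 V
I_R3 = (V_2 - V_3)/R3 = (4.004 - 3.748)/5.6 = 0.0457 A
P_R3 = I_R3² × R3 = (0.0457)² × 5.6 = 0.0117 W

Final answer: 0.0117 W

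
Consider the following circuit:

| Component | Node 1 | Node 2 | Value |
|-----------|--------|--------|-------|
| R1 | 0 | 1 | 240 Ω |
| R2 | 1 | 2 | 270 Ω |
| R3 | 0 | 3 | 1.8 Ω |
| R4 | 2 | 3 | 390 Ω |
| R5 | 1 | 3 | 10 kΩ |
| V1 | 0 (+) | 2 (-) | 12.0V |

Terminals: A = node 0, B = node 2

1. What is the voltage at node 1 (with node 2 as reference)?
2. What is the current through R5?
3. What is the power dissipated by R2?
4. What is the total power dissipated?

Nodal analysis, taking node 2 as the 0 V reference.
Source V1 fixes V_0 = 12 V.
KCL at each unknown node (sum of currents leaving = 0; resistances in Ω):
  Node 1: (V_1 - 12)/240 + (V_1 - 0)/270 + (V_1 - V_3)/10000 = 0
  Node 3: (V_3 - 12)/1.8 + (V_3 - 0)/390 + (V_3 - V_1)/10000 = 0
Collecting terms (coefficients in siemens):
  0.00797·V_1 - 0.0001·V_3 = 0.05
  0.5582·V_3 - 0.0001·V_1 = 6.667
Determinant D = (0.00797)(0.5582) - (-0.0001)(-0.0001) = 0.004449
V_1 = [(0.05)(0.5582) - (-0.0001)(6.667)]/D = 6.423 V
V_3 = [(0.00797)(6.667) - (0.05)(-0.0001)]/D = 11.94 V
Part 1:
  Read off the nodal solution: V_1 = 6.423 V
Part 2:
  I_R5 = (V_1 - V_3)/R5 = (6.423 - 11.94)/10000 = -0.0005521 A
  Magnitude: I_R5 = 0.0005521 A
Part 3:
  I_R2 = (V_1 - V_2)/R2 = (6.423 - 0)/270 = 0.02379 A
  P_R2 = I_R2² × R2 = (0.02379)² × 270 = 0.1528 W
Part 4:
  Power in each resistor, P = (ΔV)²/R:
    P_R1 = (12 - 6.423)²/240 = 0.1296 W
    P_R2 = (6.423 - 0)²/270 = 0.1528 W
    P_R3 = (12 - 11.94)²/1.8 = 0.00175 W
    P_R4 = (0 - 11.94)²/390 = 0.3658 W
    P_R5 = (6.423 - 11.94)²/10000 = 0.003048 W
  P_total = P_R1 + P_R2 + P_R3 + P_R4 + P_R5 = 0.653 W

Final answers:
1. V_1 = 6.423 V
2. I_R5 = 0.0005521 A
3. P_R2 = 0.1528 W
4. P_total = 0.653 W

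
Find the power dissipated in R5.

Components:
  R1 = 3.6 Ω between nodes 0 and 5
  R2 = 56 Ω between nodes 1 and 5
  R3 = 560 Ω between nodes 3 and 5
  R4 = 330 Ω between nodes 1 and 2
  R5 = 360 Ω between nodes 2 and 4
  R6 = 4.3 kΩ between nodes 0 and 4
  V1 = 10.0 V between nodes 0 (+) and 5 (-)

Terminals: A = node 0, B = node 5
Nodal analysis, taking node 5 as the 0 V reference.
Source V1 fixes V_0 = 10 V.
KCL at each unknown node (sum of currents leaving = 0; resistances in Ω):
  Node 1: (V_1 - 0)/56 + (V_1 - V_2)/330 = 0
  Node 2: (V_2 - V_1)/330 + (V_2 - V_4)/360 = 0
  Node 3: (V_3 - 0)/560 = 0
  Node 4: (V_4 - V_2)/360 + (V_4 - 10)/4300 = 0
Collecting terms (coefficients in siemens):
  0.02089·V_1 - 0.00303·V_2 = 0
  0.005808·V_2 - 0.00303·V_1 - 0.002778·V_4 = 0
  0.001786·V_3 = 0
  0.00301·V_4 - 0.002778·V_2 = 0.002326
Solving these 4 simultaneous equations (Gaussian elimination) gives:
  V_1 = 0.111 V, V_2 = 0.765 V, V_3 = 0 V, V_4 = 1.478 V
I_R5 = (V_2 - V_4)/R5 = (0.765 - 1.478)/360 = -0.001982 A
P_R5 = I_R5² × R5 = (-0.001982)² × 360 = 0.001414 W

Final answer: 0.001414 W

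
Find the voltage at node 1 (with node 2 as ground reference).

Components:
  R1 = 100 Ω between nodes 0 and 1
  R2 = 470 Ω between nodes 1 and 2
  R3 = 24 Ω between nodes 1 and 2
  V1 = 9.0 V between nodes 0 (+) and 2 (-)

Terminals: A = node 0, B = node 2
Nodal analysis, taking node 2 as the 0 V reference.
Source V1 fixes V_0 = 9 V.
KCL at each unknown node (sum of currents leaving = 0; resistances in Ω):
  Node 1: (V_1 - 9)/100 + (V_1 - 0)/470 + (V_1 - 0)/24 = 0
Collecting terms: 0.05379 × V_1 = 0.09  =>  V_1 = 1.673 V
The requested potential is V_1 = 1.673 V.

Final answer: V_1 = 1.673 V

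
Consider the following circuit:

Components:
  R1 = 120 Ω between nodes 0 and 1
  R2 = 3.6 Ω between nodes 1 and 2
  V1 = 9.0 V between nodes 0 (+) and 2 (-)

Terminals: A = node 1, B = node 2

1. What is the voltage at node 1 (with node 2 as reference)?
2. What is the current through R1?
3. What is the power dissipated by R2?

Nodal analysis, taking node 2 as the 0 V reference.
Source V1 fixes V_0 = 9 V.
KCL at each unknown node (sum of currents leaving = 0; resistances in Ω):
  Node 1: (V_1 - 9)/120 + (V_1 - 0)/3.6 = 0
Collecting terms: 0.2861 × V_1 = 0.075  =>  V_1 = 0.2621 V
Part 1:
  Read off the nodal solution: V_1 = 0.2621 V
Part 2:
  I_R1 = (V_0 - V_1)/R1 = (9 - 0.2621)/120 = 0.07282 A
  Magnitude: I_R1 = 0.07282 A
Part 3:
  I_R2 = (V_1 - V_2)/R2 = (0.2621 - 0)/3.6 = 0.07282 A
  P_R2 = I_R2² × R2 = (0.07282)² × 3.6 = 0.01909 W

Final answers:
1. V_1 = 0.2621 V
2. I_R1 = 0.07282 A
3. P_R2 = 0.01909 W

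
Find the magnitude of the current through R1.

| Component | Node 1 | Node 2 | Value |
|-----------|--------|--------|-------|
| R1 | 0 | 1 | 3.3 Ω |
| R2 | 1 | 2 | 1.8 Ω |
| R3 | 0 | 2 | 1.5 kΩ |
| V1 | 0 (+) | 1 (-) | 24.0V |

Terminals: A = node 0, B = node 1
Nodal analysis, taking node 1 as the 0 V reference.
Source V1 fixes V_0 = 24 V.
KCL at each unknown node (sum of currents leaving = 0; resistances in Ω):
  Node 2: (V_2 - 0)/1.8 + (V_2 - 24)/1500 = 0
Collecting terms: 0.5562 × V_2 = 0.016  =>  V_2 = 0.02877 V
I_R1 = (V_0 - V_1)/R1 = (24 - 0)/3.3 = 7.273 A
|I_R1| = 7.273 A

Final answer: |I_R1| = 7.273 A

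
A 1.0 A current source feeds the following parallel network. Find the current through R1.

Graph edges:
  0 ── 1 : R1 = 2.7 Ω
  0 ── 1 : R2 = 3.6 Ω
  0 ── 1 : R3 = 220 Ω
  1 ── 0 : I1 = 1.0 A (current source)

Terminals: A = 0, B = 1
All resistors sit directly between nodes 0 and 1, so they are in parallel and share one voltage V; the full source current 1 A splits among them.
1/R_par = 1/2.7 + 1/3.6 + 1/220 = 0.6527 S  =>  R_par = 1.532 Ω
V = I × R_par = 1 × 1.532 = 1.532 V
I_R1 = V/R1 = 1.532/2.7 = 0.5674 A

Final answer: 0.5674 A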